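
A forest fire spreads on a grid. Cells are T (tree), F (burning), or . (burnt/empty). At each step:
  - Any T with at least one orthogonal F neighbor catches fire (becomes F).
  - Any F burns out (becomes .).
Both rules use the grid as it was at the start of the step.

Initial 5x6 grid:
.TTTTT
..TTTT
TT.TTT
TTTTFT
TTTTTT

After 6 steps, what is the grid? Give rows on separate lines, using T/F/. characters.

Step 1: 4 trees catch fire, 1 burn out
  .TTTTT
  ..TTTT
  TT.TFT
  TTTF.F
  TTTTFT
Step 2: 6 trees catch fire, 4 burn out
  .TTTTT
  ..TTFT
  TT.F.F
  TTF...
  TTTF.F
Step 3: 5 trees catch fire, 6 burn out
  .TTTFT
  ..TF.F
  TT....
  TF....
  TTF...
Step 4: 6 trees catch fire, 5 burn out
  .TTF.F
  ..F...
  TF....
  F.....
  TF....
Step 5: 3 trees catch fire, 6 burn out
  .TF...
  ......
  F.....
  ......
  F.....
Step 6: 1 trees catch fire, 3 burn out
  .F....
  ......
  ......
  ......
  ......

.F....
......
......
......
......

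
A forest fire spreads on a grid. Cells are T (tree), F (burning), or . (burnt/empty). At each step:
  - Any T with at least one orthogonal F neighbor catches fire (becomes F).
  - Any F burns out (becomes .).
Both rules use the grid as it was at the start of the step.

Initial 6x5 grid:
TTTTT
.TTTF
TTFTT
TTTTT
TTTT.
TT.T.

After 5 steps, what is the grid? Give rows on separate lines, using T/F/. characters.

Step 1: 7 trees catch fire, 2 burn out
  TTTTF
  .TFF.
  TF.FF
  TTFTT
  TTTT.
  TT.T.
Step 2: 8 trees catch fire, 7 burn out
  TTFF.
  .F...
  F....
  TF.FF
  TTFT.
  TT.T.
Step 3: 4 trees catch fire, 8 burn out
  TF...
  .....
  .....
  F....
  TF.F.
  TT.T.
Step 4: 4 trees catch fire, 4 burn out
  F....
  .....
  .....
  .....
  F....
  TF.F.
Step 5: 1 trees catch fire, 4 burn out
  .....
  .....
  .....
  .....
  .....
  F....

.....
.....
.....
.....
.....
F....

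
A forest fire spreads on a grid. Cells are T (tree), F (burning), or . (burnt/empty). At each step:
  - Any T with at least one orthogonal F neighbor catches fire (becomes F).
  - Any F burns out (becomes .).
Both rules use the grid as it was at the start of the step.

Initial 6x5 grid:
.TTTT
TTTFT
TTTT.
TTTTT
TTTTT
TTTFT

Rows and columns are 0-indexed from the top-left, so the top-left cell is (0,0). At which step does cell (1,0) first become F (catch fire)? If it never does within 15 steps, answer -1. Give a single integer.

Step 1: cell (1,0)='T' (+7 fires, +2 burnt)
Step 2: cell (1,0)='T' (+8 fires, +7 burnt)
Step 3: cell (1,0)='F' (+7 fires, +8 burnt)
  -> target ignites at step 3
Step 4: cell (1,0)='.' (+3 fires, +7 burnt)
Step 5: cell (1,0)='.' (+1 fires, +3 burnt)
Step 6: cell (1,0)='.' (+0 fires, +1 burnt)
  fire out at step 6

3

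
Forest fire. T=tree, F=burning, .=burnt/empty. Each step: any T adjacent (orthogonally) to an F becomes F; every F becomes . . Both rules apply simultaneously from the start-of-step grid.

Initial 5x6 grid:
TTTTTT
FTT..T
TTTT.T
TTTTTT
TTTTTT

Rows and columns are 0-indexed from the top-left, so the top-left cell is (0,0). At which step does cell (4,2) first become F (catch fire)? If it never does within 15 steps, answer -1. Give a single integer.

Step 1: cell (4,2)='T' (+3 fires, +1 burnt)
Step 2: cell (4,2)='T' (+4 fires, +3 burnt)
Step 3: cell (4,2)='T' (+4 fires, +4 burnt)
Step 4: cell (4,2)='T' (+4 fires, +4 burnt)
Step 5: cell (4,2)='F' (+3 fires, +4 burnt)
  -> target ignites at step 5
Step 6: cell (4,2)='.' (+3 fires, +3 burnt)
Step 7: cell (4,2)='.' (+3 fires, +3 burnt)
Step 8: cell (4,2)='.' (+2 fires, +3 burnt)
Step 9: cell (4,2)='.' (+0 fires, +2 burnt)
  fire out at step 9

5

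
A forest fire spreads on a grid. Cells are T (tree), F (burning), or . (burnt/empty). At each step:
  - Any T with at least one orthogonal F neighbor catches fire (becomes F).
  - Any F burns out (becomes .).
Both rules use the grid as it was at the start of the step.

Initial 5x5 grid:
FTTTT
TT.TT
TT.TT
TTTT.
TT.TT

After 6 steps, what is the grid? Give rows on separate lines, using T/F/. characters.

Step 1: 2 trees catch fire, 1 burn out
  .FTTT
  FT.TT
  TT.TT
  TTTT.
  TT.TT
Step 2: 3 trees catch fire, 2 burn out
  ..FTT
  .F.TT
  FT.TT
  TTTT.
  TT.TT
Step 3: 3 trees catch fire, 3 burn out
  ...FT
  ...TT
  .F.TT
  FTTT.
  TT.TT
Step 4: 4 trees catch fire, 3 burn out
  ....F
  ...FT
  ...TT
  .FTT.
  FT.TT
Step 5: 4 trees catch fire, 4 burn out
  .....
  ....F
  ...FT
  ..FT.
  .F.TT
Step 6: 2 trees catch fire, 4 burn out
  .....
  .....
  ....F
  ...F.
  ...TT

.....
.....
....F
...F.
...TT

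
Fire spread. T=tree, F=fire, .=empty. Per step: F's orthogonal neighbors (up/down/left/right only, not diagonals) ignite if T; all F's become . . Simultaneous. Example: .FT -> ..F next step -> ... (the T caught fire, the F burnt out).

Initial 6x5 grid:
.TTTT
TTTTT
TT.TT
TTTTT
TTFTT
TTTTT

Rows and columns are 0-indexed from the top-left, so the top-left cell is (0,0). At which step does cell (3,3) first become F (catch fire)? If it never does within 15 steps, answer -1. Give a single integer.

Step 1: cell (3,3)='T' (+4 fires, +1 burnt)
Step 2: cell (3,3)='F' (+6 fires, +4 burnt)
  -> target ignites at step 2
Step 3: cell (3,3)='.' (+6 fires, +6 burnt)
Step 4: cell (3,3)='.' (+4 fires, +6 burnt)
Step 5: cell (3,3)='.' (+5 fires, +4 burnt)
Step 6: cell (3,3)='.' (+2 fires, +5 burnt)
Step 7: cell (3,3)='.' (+0 fires, +2 burnt)
  fire out at step 7

2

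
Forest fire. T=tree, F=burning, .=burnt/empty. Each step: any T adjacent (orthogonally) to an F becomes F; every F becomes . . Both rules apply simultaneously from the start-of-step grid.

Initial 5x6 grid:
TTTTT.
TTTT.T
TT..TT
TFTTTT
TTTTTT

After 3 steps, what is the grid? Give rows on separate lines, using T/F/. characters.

Step 1: 4 trees catch fire, 1 burn out
  TTTTT.
  TTTT.T
  TF..TT
  F.FTTT
  TFTTTT
Step 2: 5 trees catch fire, 4 burn out
  TTTTT.
  TFTT.T
  F...TT
  ...FTT
  F.FTTT
Step 3: 5 trees catch fire, 5 burn out
  TFTTT.
  F.FT.T
  ....TT
  ....FT
  ...FTT

TFTTT.
F.FT.T
....TT
....FT
...FTT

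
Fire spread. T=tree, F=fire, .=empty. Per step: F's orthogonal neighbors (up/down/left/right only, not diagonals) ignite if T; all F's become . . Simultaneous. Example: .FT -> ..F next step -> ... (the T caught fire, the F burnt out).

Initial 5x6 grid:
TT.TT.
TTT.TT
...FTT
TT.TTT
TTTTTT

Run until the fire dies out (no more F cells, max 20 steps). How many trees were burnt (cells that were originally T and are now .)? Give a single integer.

Step 1: +2 fires, +1 burnt (F count now 2)
Step 2: +4 fires, +2 burnt (F count now 4)
Step 3: +5 fires, +4 burnt (F count now 5)
Step 4: +3 fires, +5 burnt (F count now 3)
Step 5: +2 fires, +3 burnt (F count now 2)
Step 6: +1 fires, +2 burnt (F count now 1)
Step 7: +0 fires, +1 burnt (F count now 0)
Fire out after step 7
Initially T: 22, now '.': 25
Total burnt (originally-T cells now '.'): 17

Answer: 17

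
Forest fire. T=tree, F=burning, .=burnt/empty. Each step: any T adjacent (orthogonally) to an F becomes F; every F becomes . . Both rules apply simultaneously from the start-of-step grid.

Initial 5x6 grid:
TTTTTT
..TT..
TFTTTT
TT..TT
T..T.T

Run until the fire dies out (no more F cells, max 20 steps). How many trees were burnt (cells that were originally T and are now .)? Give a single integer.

Step 1: +3 fires, +1 burnt (F count now 3)
Step 2: +3 fires, +3 burnt (F count now 3)
Step 3: +4 fires, +3 burnt (F count now 4)
Step 4: +4 fires, +4 burnt (F count now 4)
Step 5: +3 fires, +4 burnt (F count now 3)
Step 6: +2 fires, +3 burnt (F count now 2)
Step 7: +0 fires, +2 burnt (F count now 0)
Fire out after step 7
Initially T: 20, now '.': 29
Total burnt (originally-T cells now '.'): 19

Answer: 19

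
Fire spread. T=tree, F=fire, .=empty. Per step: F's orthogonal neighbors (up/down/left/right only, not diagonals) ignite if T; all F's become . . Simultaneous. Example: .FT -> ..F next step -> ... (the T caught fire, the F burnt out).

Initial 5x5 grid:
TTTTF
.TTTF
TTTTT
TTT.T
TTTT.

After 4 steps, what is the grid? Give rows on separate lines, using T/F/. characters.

Step 1: 3 trees catch fire, 2 burn out
  TTTF.
  .TTF.
  TTTTF
  TTT.T
  TTTT.
Step 2: 4 trees catch fire, 3 burn out
  TTF..
  .TF..
  TTTF.
  TTT.F
  TTTT.
Step 3: 3 trees catch fire, 4 burn out
  TF...
  .F...
  TTF..
  TTT..
  TTTT.
Step 4: 3 trees catch fire, 3 burn out
  F....
  .....
  TF...
  TTF..
  TTTT.

F....
.....
TF...
TTF..
TTTT.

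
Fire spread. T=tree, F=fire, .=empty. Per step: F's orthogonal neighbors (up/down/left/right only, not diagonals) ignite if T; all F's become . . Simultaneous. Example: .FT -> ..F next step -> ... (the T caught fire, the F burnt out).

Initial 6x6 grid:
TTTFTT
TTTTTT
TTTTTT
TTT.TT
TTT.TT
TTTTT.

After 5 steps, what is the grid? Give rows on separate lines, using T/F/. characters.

Step 1: 3 trees catch fire, 1 burn out
  TTF.FT
  TTTFTT
  TTTTTT
  TTT.TT
  TTT.TT
  TTTTT.
Step 2: 5 trees catch fire, 3 burn out
  TF...F
  TTF.FT
  TTTFTT
  TTT.TT
  TTT.TT
  TTTTT.
Step 3: 5 trees catch fire, 5 burn out
  F.....
  TF...F
  TTF.FT
  TTT.TT
  TTT.TT
  TTTTT.
Step 4: 5 trees catch fire, 5 burn out
  ......
  F.....
  TF...F
  TTF.FT
  TTT.TT
  TTTTT.
Step 5: 5 trees catch fire, 5 burn out
  ......
  ......
  F.....
  TF...F
  TTF.FT
  TTTTT.

......
......
F.....
TF...F
TTF.FT
TTTTT.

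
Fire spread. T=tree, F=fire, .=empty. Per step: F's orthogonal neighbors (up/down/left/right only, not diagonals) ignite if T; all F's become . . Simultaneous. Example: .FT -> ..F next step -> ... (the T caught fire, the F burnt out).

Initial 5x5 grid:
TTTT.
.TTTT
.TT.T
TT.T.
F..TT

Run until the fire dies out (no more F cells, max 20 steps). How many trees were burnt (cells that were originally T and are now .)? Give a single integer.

Step 1: +1 fires, +1 burnt (F count now 1)
Step 2: +1 fires, +1 burnt (F count now 1)
Step 3: +1 fires, +1 burnt (F count now 1)
Step 4: +2 fires, +1 burnt (F count now 2)
Step 5: +2 fires, +2 burnt (F count now 2)
Step 6: +3 fires, +2 burnt (F count now 3)
Step 7: +2 fires, +3 burnt (F count now 2)
Step 8: +1 fires, +2 burnt (F count now 1)
Step 9: +0 fires, +1 burnt (F count now 0)
Fire out after step 9
Initially T: 16, now '.': 22
Total burnt (originally-T cells now '.'): 13

Answer: 13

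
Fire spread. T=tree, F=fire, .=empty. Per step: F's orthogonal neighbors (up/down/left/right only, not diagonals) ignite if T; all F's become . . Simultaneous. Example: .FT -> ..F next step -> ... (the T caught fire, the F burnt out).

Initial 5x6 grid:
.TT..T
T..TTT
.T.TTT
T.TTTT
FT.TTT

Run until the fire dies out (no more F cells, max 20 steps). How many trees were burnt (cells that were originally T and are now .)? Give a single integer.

Step 1: +2 fires, +1 burnt (F count now 2)
Step 2: +0 fires, +2 burnt (F count now 0)
Fire out after step 2
Initially T: 20, now '.': 12
Total burnt (originally-T cells now '.'): 2

Answer: 2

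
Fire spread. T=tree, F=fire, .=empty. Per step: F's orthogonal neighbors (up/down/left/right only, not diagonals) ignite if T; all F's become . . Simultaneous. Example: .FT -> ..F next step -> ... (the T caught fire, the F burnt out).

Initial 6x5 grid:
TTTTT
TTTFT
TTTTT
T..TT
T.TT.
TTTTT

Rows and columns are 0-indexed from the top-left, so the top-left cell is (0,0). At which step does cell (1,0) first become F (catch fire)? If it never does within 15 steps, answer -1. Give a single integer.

Step 1: cell (1,0)='T' (+4 fires, +1 burnt)
Step 2: cell (1,0)='T' (+6 fires, +4 burnt)
Step 3: cell (1,0)='F' (+5 fires, +6 burnt)
  -> target ignites at step 3
Step 4: cell (1,0)='.' (+4 fires, +5 burnt)
Step 5: cell (1,0)='.' (+3 fires, +4 burnt)
Step 6: cell (1,0)='.' (+2 fires, +3 burnt)
Step 7: cell (1,0)='.' (+1 fires, +2 burnt)
Step 8: cell (1,0)='.' (+0 fires, +1 burnt)
  fire out at step 8

3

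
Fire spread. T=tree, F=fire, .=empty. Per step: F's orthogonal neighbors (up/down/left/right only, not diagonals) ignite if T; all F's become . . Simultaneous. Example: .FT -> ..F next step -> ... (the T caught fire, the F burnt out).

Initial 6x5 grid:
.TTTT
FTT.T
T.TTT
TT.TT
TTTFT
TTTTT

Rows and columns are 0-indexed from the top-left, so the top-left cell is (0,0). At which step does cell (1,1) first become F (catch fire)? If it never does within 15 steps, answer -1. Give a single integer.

Step 1: cell (1,1)='F' (+6 fires, +2 burnt)
  -> target ignites at step 1
Step 2: cell (1,1)='.' (+8 fires, +6 burnt)
Step 3: cell (1,1)='.' (+6 fires, +8 burnt)
Step 4: cell (1,1)='.' (+3 fires, +6 burnt)
Step 5: cell (1,1)='.' (+1 fires, +3 burnt)
Step 6: cell (1,1)='.' (+0 fires, +1 burnt)
  fire out at step 6

1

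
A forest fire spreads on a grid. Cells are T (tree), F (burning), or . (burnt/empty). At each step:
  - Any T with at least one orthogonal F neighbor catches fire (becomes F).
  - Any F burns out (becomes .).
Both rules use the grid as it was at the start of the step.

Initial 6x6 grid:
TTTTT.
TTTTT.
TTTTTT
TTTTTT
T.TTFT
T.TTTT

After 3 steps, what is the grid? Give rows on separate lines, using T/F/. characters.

Step 1: 4 trees catch fire, 1 burn out
  TTTTT.
  TTTTT.
  TTTTTT
  TTTTFT
  T.TF.F
  T.TTFT
Step 2: 6 trees catch fire, 4 burn out
  TTTTT.
  TTTTT.
  TTTTFT
  TTTF.F
  T.F...
  T.TF.F
Step 3: 5 trees catch fire, 6 burn out
  TTTTT.
  TTTTF.
  TTTF.F
  TTF...
  T.....
  T.F...

TTTTT.
TTTTF.
TTTF.F
TTF...
T.....
T.F...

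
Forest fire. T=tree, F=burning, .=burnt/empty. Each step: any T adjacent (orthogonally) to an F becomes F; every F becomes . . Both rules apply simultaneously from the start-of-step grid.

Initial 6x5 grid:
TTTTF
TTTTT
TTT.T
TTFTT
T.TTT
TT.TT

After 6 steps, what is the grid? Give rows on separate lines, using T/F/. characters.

Step 1: 6 trees catch fire, 2 burn out
  TTTF.
  TTTTF
  TTF.T
  TF.FT
  T.FTT
  TT.TT
Step 2: 8 trees catch fire, 6 burn out
  TTF..
  TTFF.
  TF..F
  F...F
  T..FT
  TT.TT
Step 3: 6 trees catch fire, 8 burn out
  TF...
  TF...
  F....
  .....
  F...F
  TT.FT
Step 4: 4 trees catch fire, 6 burn out
  F....
  F....
  .....
  .....
  .....
  FT..F
Step 5: 1 trees catch fire, 4 burn out
  .....
  .....
  .....
  .....
  .....
  .F...
Step 6: 0 trees catch fire, 1 burn out
  .....
  .....
  .....
  .....
  .....
  .....

.....
.....
.....
.....
.....
.....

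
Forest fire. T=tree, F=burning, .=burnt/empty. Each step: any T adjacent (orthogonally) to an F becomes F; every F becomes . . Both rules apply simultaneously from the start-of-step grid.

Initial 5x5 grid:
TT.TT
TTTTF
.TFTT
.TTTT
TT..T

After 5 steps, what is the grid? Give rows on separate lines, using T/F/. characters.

Step 1: 7 trees catch fire, 2 burn out
  TT.TF
  TTFF.
  .F.FF
  .TFTT
  TT..T
Step 2: 5 trees catch fire, 7 burn out
  TT.F.
  TF...
  .....
  .F.FF
  TT..T
Step 3: 4 trees catch fire, 5 burn out
  TF...
  F....
  .....
  .....
  TF..F
Step 4: 2 trees catch fire, 4 burn out
  F....
  .....
  .....
  .....
  F....
Step 5: 0 trees catch fire, 2 burn out
  .....
  .....
  .....
  .....
  .....

.....
.....
.....
.....
.....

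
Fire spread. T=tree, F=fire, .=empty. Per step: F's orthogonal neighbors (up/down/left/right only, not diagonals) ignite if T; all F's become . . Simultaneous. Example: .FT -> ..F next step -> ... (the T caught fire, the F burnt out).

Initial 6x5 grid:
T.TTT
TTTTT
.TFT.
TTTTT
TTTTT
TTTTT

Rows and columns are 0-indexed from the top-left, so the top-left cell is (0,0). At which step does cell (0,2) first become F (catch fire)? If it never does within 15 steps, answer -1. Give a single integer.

Step 1: cell (0,2)='T' (+4 fires, +1 burnt)
Step 2: cell (0,2)='F' (+6 fires, +4 burnt)
  -> target ignites at step 2
Step 3: cell (0,2)='.' (+8 fires, +6 burnt)
Step 4: cell (0,2)='.' (+6 fires, +8 burnt)
Step 5: cell (0,2)='.' (+2 fires, +6 burnt)
Step 6: cell (0,2)='.' (+0 fires, +2 burnt)
  fire out at step 6

2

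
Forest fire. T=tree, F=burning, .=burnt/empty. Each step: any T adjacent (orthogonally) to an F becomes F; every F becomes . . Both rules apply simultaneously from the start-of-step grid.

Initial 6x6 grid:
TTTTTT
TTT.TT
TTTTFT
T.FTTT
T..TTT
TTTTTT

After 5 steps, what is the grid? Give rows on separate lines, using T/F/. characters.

Step 1: 6 trees catch fire, 2 burn out
  TTTTTT
  TTT.FT
  TTFF.F
  T..FFT
  T..TTT
  TTTTTT
Step 2: 7 trees catch fire, 6 burn out
  TTTTFT
  TTF..F
  TF....
  T....F
  T..FFT
  TTTTTT
Step 3: 8 trees catch fire, 7 burn out
  TTFF.F
  TF....
  F.....
  T.....
  T....F
  TTTFFT
Step 4: 5 trees catch fire, 8 burn out
  TF....
  F.....
  ......
  F.....
  T.....
  TTF..F
Step 5: 3 trees catch fire, 5 burn out
  F.....
  ......
  ......
  ......
  F.....
  TF....

F.....
......
......
......
F.....
TF....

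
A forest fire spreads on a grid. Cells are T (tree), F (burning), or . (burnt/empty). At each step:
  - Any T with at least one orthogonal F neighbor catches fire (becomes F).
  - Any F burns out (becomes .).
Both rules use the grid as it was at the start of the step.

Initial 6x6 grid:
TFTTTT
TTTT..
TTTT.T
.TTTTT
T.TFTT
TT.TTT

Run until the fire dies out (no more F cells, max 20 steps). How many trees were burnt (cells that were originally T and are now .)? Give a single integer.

Step 1: +7 fires, +2 burnt (F count now 7)
Step 2: +9 fires, +7 burnt (F count now 9)
Step 3: +7 fires, +9 burnt (F count now 7)
Step 4: +2 fires, +7 burnt (F count now 2)
Step 5: +0 fires, +2 burnt (F count now 0)
Fire out after step 5
Initially T: 28, now '.': 33
Total burnt (originally-T cells now '.'): 25

Answer: 25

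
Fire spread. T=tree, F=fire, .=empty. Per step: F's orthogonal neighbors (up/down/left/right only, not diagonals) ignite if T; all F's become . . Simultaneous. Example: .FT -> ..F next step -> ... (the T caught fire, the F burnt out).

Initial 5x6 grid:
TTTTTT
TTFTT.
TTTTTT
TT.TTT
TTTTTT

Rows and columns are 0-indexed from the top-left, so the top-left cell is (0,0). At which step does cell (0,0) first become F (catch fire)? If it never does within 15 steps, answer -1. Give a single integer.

Step 1: cell (0,0)='T' (+4 fires, +1 burnt)
Step 2: cell (0,0)='T' (+6 fires, +4 burnt)
Step 3: cell (0,0)='F' (+6 fires, +6 burnt)
  -> target ignites at step 3
Step 4: cell (0,0)='.' (+6 fires, +6 burnt)
Step 5: cell (0,0)='.' (+4 fires, +6 burnt)
Step 6: cell (0,0)='.' (+1 fires, +4 burnt)
Step 7: cell (0,0)='.' (+0 fires, +1 burnt)
  fire out at step 7

3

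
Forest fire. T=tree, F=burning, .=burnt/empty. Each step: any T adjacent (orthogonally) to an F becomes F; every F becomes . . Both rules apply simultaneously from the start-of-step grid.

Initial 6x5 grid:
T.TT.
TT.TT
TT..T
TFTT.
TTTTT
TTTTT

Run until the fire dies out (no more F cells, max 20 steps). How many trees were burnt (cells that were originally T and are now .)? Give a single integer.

Step 1: +4 fires, +1 burnt (F count now 4)
Step 2: +6 fires, +4 burnt (F count now 6)
Step 3: +4 fires, +6 burnt (F count now 4)
Step 4: +3 fires, +4 burnt (F count now 3)
Step 5: +1 fires, +3 burnt (F count now 1)
Step 6: +0 fires, +1 burnt (F count now 0)
Fire out after step 6
Initially T: 23, now '.': 25
Total burnt (originally-T cells now '.'): 18

Answer: 18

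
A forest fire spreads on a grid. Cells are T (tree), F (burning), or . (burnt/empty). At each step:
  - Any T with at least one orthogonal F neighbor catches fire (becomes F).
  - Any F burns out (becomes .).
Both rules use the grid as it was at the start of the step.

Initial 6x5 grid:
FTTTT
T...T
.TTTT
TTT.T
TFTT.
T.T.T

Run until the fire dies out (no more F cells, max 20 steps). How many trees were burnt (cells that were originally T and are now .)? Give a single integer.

Answer: 19

Derivation:
Step 1: +5 fires, +2 burnt (F count now 5)
Step 2: +7 fires, +5 burnt (F count now 7)
Step 3: +2 fires, +7 burnt (F count now 2)
Step 4: +2 fires, +2 burnt (F count now 2)
Step 5: +2 fires, +2 burnt (F count now 2)
Step 6: +1 fires, +2 burnt (F count now 1)
Step 7: +0 fires, +1 burnt (F count now 0)
Fire out after step 7
Initially T: 20, now '.': 29
Total burnt (originally-T cells now '.'): 19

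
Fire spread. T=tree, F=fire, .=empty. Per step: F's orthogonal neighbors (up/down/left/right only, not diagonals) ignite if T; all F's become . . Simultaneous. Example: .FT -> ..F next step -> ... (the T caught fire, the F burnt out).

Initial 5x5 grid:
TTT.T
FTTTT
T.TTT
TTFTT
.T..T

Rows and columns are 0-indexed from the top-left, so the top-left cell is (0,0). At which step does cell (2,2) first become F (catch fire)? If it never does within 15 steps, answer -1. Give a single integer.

Step 1: cell (2,2)='F' (+6 fires, +2 burnt)
  -> target ignites at step 1
Step 2: cell (2,2)='.' (+6 fires, +6 burnt)
Step 3: cell (2,2)='.' (+4 fires, +6 burnt)
Step 4: cell (2,2)='.' (+1 fires, +4 burnt)
Step 5: cell (2,2)='.' (+1 fires, +1 burnt)
Step 6: cell (2,2)='.' (+0 fires, +1 burnt)
  fire out at step 6

1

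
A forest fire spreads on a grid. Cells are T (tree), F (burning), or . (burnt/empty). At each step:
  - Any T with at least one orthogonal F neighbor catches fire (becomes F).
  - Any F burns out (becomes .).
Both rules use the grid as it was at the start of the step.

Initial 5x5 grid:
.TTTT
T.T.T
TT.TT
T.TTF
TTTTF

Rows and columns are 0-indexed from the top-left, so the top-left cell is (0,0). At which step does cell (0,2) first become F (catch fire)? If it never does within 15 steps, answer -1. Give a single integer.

Step 1: cell (0,2)='T' (+3 fires, +2 burnt)
Step 2: cell (0,2)='T' (+4 fires, +3 burnt)
Step 3: cell (0,2)='T' (+2 fires, +4 burnt)
Step 4: cell (0,2)='T' (+2 fires, +2 burnt)
Step 5: cell (0,2)='F' (+2 fires, +2 burnt)
  -> target ignites at step 5
Step 6: cell (0,2)='.' (+3 fires, +2 burnt)
Step 7: cell (0,2)='.' (+2 fires, +3 burnt)
Step 8: cell (0,2)='.' (+0 fires, +2 burnt)
  fire out at step 8

5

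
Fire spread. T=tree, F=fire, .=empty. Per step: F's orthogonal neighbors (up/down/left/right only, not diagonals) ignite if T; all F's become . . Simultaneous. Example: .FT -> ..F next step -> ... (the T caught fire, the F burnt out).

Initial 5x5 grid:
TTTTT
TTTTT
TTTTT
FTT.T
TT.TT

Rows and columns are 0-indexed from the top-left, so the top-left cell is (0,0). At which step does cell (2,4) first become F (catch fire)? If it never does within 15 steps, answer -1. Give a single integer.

Step 1: cell (2,4)='T' (+3 fires, +1 burnt)
Step 2: cell (2,4)='T' (+4 fires, +3 burnt)
Step 3: cell (2,4)='T' (+3 fires, +4 burnt)
Step 4: cell (2,4)='T' (+3 fires, +3 burnt)
Step 5: cell (2,4)='F' (+3 fires, +3 burnt)
  -> target ignites at step 5
Step 6: cell (2,4)='.' (+3 fires, +3 burnt)
Step 7: cell (2,4)='.' (+2 fires, +3 burnt)
Step 8: cell (2,4)='.' (+1 fires, +2 burnt)
Step 9: cell (2,4)='.' (+0 fires, +1 burnt)
  fire out at step 9

5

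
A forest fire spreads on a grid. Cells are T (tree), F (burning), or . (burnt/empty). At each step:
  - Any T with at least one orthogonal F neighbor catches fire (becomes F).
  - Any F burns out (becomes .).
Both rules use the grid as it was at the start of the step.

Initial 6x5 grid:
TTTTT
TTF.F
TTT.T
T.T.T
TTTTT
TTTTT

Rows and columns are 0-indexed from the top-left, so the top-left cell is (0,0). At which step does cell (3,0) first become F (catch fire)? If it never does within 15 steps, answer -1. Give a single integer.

Step 1: cell (3,0)='T' (+5 fires, +2 burnt)
Step 2: cell (3,0)='T' (+6 fires, +5 burnt)
Step 3: cell (3,0)='T' (+4 fires, +6 burnt)
Step 4: cell (3,0)='F' (+5 fires, +4 burnt)
  -> target ignites at step 4
Step 5: cell (3,0)='.' (+3 fires, +5 burnt)
Step 6: cell (3,0)='.' (+1 fires, +3 burnt)
Step 7: cell (3,0)='.' (+0 fires, +1 burnt)
  fire out at step 7

4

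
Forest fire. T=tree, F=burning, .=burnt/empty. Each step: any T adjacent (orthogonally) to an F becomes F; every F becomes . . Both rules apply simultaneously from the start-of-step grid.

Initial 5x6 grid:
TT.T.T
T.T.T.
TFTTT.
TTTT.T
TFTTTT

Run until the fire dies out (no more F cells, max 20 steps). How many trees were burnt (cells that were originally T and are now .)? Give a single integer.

Step 1: +5 fires, +2 burnt (F count now 5)
Step 2: +6 fires, +5 burnt (F count now 6)
Step 3: +4 fires, +6 burnt (F count now 4)
Step 4: +3 fires, +4 burnt (F count now 3)
Step 5: +1 fires, +3 burnt (F count now 1)
Step 6: +0 fires, +1 burnt (F count now 0)
Fire out after step 6
Initially T: 21, now '.': 28
Total burnt (originally-T cells now '.'): 19

Answer: 19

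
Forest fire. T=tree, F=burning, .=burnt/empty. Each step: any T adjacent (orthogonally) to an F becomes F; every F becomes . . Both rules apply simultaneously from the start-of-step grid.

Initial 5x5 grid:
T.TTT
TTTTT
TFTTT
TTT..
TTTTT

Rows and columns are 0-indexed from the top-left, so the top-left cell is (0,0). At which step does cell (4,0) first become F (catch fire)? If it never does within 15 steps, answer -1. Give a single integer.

Step 1: cell (4,0)='T' (+4 fires, +1 burnt)
Step 2: cell (4,0)='T' (+6 fires, +4 burnt)
Step 3: cell (4,0)='F' (+6 fires, +6 burnt)
  -> target ignites at step 3
Step 4: cell (4,0)='.' (+3 fires, +6 burnt)
Step 5: cell (4,0)='.' (+2 fires, +3 burnt)
Step 6: cell (4,0)='.' (+0 fires, +2 burnt)
  fire out at step 6

3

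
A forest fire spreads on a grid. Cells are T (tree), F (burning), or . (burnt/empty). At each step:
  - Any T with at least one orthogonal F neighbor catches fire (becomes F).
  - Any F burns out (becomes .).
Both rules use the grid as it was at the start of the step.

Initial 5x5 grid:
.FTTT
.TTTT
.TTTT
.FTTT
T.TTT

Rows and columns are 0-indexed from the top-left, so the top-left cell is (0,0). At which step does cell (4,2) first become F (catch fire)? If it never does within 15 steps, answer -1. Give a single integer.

Step 1: cell (4,2)='T' (+4 fires, +2 burnt)
Step 2: cell (4,2)='F' (+5 fires, +4 burnt)
  -> target ignites at step 2
Step 3: cell (4,2)='.' (+5 fires, +5 burnt)
Step 4: cell (4,2)='.' (+3 fires, +5 burnt)
Step 5: cell (4,2)='.' (+0 fires, +3 burnt)
  fire out at step 5

2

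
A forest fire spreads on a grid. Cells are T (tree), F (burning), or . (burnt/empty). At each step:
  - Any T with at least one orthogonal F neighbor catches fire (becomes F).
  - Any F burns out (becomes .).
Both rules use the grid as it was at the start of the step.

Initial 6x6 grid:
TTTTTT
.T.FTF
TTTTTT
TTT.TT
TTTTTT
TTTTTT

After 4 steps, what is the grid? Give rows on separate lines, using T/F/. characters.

Step 1: 5 trees catch fire, 2 burn out
  TTTFTF
  .T..F.
  TTTFTF
  TTT.TT
  TTTTTT
  TTTTTT
Step 2: 5 trees catch fire, 5 burn out
  TTF.F.
  .T....
  TTF.F.
  TTT.TF
  TTTTTT
  TTTTTT
Step 3: 5 trees catch fire, 5 burn out
  TF....
  .T....
  TF....
  TTF.F.
  TTTTTF
  TTTTTT
Step 4: 7 trees catch fire, 5 burn out
  F.....
  .F....
  F.....
  TF....
  TTFTF.
  TTTTTF

F.....
.F....
F.....
TF....
TTFTF.
TTTTTF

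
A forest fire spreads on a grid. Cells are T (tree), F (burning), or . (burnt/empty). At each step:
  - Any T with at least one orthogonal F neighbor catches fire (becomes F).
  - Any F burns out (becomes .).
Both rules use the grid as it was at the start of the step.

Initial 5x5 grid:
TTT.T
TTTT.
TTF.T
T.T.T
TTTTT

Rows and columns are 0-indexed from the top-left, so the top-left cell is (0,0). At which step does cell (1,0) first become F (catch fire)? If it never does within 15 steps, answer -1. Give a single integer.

Step 1: cell (1,0)='T' (+3 fires, +1 burnt)
Step 2: cell (1,0)='T' (+5 fires, +3 burnt)
Step 3: cell (1,0)='F' (+5 fires, +5 burnt)
  -> target ignites at step 3
Step 4: cell (1,0)='.' (+3 fires, +5 burnt)
Step 5: cell (1,0)='.' (+1 fires, +3 burnt)
Step 6: cell (1,0)='.' (+1 fires, +1 burnt)
Step 7: cell (1,0)='.' (+0 fires, +1 burnt)
  fire out at step 7

3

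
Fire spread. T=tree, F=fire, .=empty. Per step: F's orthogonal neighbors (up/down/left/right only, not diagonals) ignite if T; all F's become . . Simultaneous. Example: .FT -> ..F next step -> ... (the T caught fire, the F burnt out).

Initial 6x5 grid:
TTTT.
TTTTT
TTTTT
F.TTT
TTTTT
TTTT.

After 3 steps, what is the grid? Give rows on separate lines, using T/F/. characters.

Step 1: 2 trees catch fire, 1 burn out
  TTTT.
  TTTTT
  FTTTT
  ..TTT
  FTTTT
  TTTT.
Step 2: 4 trees catch fire, 2 burn out
  TTTT.
  FTTTT
  .FTTT
  ..TTT
  .FTTT
  FTTT.
Step 3: 5 trees catch fire, 4 burn out
  FTTT.
  .FTTT
  ..FTT
  ..TTT
  ..FTT
  .FTT.

FTTT.
.FTTT
..FTT
..TTT
..FTT
.FTT.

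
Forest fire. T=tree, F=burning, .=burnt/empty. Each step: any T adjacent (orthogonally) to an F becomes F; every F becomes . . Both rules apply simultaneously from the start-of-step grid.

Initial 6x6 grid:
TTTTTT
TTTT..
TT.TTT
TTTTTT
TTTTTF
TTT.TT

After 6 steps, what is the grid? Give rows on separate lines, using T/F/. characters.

Step 1: 3 trees catch fire, 1 burn out
  TTTTTT
  TTTT..
  TT.TTT
  TTTTTF
  TTTTF.
  TTT.TF
Step 2: 4 trees catch fire, 3 burn out
  TTTTTT
  TTTT..
  TT.TTF
  TTTTF.
  TTTF..
  TTT.F.
Step 3: 3 trees catch fire, 4 burn out
  TTTTTT
  TTTT..
  TT.TF.
  TTTF..
  TTF...
  TTT...
Step 4: 4 trees catch fire, 3 burn out
  TTTTTT
  TTTT..
  TT.F..
  TTF...
  TF....
  TTF...
Step 5: 4 trees catch fire, 4 burn out
  TTTTTT
  TTTF..
  TT....
  TF....
  F.....
  TF....
Step 6: 5 trees catch fire, 4 burn out
  TTTFTT
  TTF...
  TF....
  F.....
  ......
  F.....

TTTFTT
TTF...
TF....
F.....
......
F.....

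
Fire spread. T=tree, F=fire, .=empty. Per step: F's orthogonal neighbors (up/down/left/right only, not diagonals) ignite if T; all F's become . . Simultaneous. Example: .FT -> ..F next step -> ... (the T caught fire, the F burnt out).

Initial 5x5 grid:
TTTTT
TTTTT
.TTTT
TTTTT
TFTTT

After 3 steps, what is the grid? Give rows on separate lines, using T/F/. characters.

Step 1: 3 trees catch fire, 1 burn out
  TTTTT
  TTTTT
  .TTTT
  TFTTT
  F.FTT
Step 2: 4 trees catch fire, 3 burn out
  TTTTT
  TTTTT
  .FTTT
  F.FTT
  ...FT
Step 3: 4 trees catch fire, 4 burn out
  TTTTT
  TFTTT
  ..FTT
  ...FT
  ....F

TTTTT
TFTTT
..FTT
...FT
....F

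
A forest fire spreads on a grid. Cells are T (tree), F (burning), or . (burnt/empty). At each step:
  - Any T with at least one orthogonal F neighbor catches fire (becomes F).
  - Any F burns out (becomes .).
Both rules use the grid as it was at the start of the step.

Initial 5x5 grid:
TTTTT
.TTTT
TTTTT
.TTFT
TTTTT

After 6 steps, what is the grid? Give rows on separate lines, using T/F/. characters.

Step 1: 4 trees catch fire, 1 burn out
  TTTTT
  .TTTT
  TTTFT
  .TF.F
  TTTFT
Step 2: 6 trees catch fire, 4 burn out
  TTTTT
  .TTFT
  TTF.F
  .F...
  TTF.F
Step 3: 5 trees catch fire, 6 burn out
  TTTFT
  .TF.F
  TF...
  .....
  TF...
Step 4: 5 trees catch fire, 5 burn out
  TTF.F
  .F...
  F....
  .....
  F....
Step 5: 1 trees catch fire, 5 burn out
  TF...
  .....
  .....
  .....
  .....
Step 6: 1 trees catch fire, 1 burn out
  F....
  .....
  .....
  .....
  .....

F....
.....
.....
.....
.....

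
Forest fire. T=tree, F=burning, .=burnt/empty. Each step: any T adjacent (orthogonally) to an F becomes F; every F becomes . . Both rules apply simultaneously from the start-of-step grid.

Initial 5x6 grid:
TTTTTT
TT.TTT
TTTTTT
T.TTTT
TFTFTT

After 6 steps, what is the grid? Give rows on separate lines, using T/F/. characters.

Step 1: 4 trees catch fire, 2 burn out
  TTTTTT
  TT.TTT
  TTTTTT
  T.TFTT
  F.F.FT
Step 2: 5 trees catch fire, 4 burn out
  TTTTTT
  TT.TTT
  TTTFTT
  F.F.FT
  .....F
Step 3: 5 trees catch fire, 5 burn out
  TTTTTT
  TT.FTT
  FTF.FT
  .....F
  ......
Step 4: 5 trees catch fire, 5 burn out
  TTTFTT
  FT..FT
  .F...F
  ......
  ......
Step 5: 5 trees catch fire, 5 burn out
  FTF.FT
  .F...F
  ......
  ......
  ......
Step 6: 2 trees catch fire, 5 burn out
  .F...F
  ......
  ......
  ......
  ......

.F...F
......
......
......
......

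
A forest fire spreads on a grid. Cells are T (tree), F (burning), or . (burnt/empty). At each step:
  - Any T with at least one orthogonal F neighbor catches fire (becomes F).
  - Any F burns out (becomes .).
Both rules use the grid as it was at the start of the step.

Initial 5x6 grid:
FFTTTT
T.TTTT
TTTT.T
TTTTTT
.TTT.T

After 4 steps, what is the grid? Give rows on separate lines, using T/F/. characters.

Step 1: 2 trees catch fire, 2 burn out
  ..FTTT
  F.TTTT
  TTTT.T
  TTTTTT
  .TTT.T
Step 2: 3 trees catch fire, 2 burn out
  ...FTT
  ..FTTT
  FTTT.T
  TTTTTT
  .TTT.T
Step 3: 5 trees catch fire, 3 burn out
  ....FT
  ...FTT
  .FFT.T
  FTTTTT
  .TTT.T
Step 4: 5 trees catch fire, 5 burn out
  .....F
  ....FT
  ...F.T
  .FFTTT
  .TTT.T

.....F
....FT
...F.T
.FFTTT
.TTT.T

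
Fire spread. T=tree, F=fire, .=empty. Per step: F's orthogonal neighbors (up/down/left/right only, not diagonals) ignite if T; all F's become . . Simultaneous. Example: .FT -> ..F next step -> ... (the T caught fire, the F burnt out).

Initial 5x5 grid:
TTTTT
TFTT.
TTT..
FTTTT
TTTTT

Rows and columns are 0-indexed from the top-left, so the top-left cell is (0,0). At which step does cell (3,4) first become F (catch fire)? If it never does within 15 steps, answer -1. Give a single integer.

Step 1: cell (3,4)='T' (+7 fires, +2 burnt)
Step 2: cell (3,4)='T' (+6 fires, +7 burnt)
Step 3: cell (3,4)='T' (+3 fires, +6 burnt)
Step 4: cell (3,4)='F' (+3 fires, +3 burnt)
  -> target ignites at step 4
Step 5: cell (3,4)='.' (+1 fires, +3 burnt)
Step 6: cell (3,4)='.' (+0 fires, +1 burnt)
  fire out at step 6

4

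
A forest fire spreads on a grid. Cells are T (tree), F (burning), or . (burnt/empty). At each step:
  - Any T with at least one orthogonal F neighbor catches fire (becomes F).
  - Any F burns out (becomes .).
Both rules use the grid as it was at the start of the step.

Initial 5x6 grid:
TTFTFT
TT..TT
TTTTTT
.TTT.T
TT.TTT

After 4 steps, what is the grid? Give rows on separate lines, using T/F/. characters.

Step 1: 4 trees catch fire, 2 burn out
  TF.F.F
  TT..FT
  TTTTTT
  .TTT.T
  TT.TTT
Step 2: 4 trees catch fire, 4 burn out
  F.....
  TF...F
  TTTTFT
  .TTT.T
  TT.TTT
Step 3: 4 trees catch fire, 4 burn out
  ......
  F.....
  TFTF.F
  .TTT.T
  TT.TTT
Step 4: 5 trees catch fire, 4 burn out
  ......
  ......
  F.F...
  .FTF.F
  TT.TTT

......
......
F.F...
.FTF.F
TT.TTT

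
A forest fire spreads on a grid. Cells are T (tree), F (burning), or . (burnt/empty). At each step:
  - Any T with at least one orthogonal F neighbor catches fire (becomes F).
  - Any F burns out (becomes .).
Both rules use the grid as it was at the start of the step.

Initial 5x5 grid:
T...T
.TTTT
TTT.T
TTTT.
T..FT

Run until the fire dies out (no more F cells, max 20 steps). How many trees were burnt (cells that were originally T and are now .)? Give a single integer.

Answer: 15

Derivation:
Step 1: +2 fires, +1 burnt (F count now 2)
Step 2: +1 fires, +2 burnt (F count now 1)
Step 3: +2 fires, +1 burnt (F count now 2)
Step 4: +3 fires, +2 burnt (F count now 3)
Step 5: +4 fires, +3 burnt (F count now 4)
Step 6: +1 fires, +4 burnt (F count now 1)
Step 7: +2 fires, +1 burnt (F count now 2)
Step 8: +0 fires, +2 burnt (F count now 0)
Fire out after step 8
Initially T: 16, now '.': 24
Total burnt (originally-T cells now '.'): 15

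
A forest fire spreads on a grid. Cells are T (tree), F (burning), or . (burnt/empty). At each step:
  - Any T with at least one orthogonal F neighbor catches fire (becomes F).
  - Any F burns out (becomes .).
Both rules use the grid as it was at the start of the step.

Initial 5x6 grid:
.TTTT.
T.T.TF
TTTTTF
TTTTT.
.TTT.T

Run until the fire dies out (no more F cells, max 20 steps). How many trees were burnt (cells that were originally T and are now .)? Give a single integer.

Step 1: +2 fires, +2 burnt (F count now 2)
Step 2: +3 fires, +2 burnt (F count now 3)
Step 3: +3 fires, +3 burnt (F count now 3)
Step 4: +5 fires, +3 burnt (F count now 5)
Step 5: +4 fires, +5 burnt (F count now 4)
Step 6: +3 fires, +4 burnt (F count now 3)
Step 7: +0 fires, +3 burnt (F count now 0)
Fire out after step 7
Initially T: 21, now '.': 29
Total burnt (originally-T cells now '.'): 20

Answer: 20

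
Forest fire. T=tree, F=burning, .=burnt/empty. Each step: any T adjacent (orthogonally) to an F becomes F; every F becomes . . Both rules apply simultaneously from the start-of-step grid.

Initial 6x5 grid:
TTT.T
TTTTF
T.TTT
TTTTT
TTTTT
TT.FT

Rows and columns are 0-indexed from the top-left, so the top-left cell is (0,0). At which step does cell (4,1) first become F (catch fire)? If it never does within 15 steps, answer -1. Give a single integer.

Step 1: cell (4,1)='T' (+5 fires, +2 burnt)
Step 2: cell (4,1)='T' (+6 fires, +5 burnt)
Step 3: cell (4,1)='F' (+5 fires, +6 burnt)
  -> target ignites at step 3
Step 4: cell (4,1)='.' (+5 fires, +5 burnt)
Step 5: cell (4,1)='.' (+4 fires, +5 burnt)
Step 6: cell (4,1)='.' (+0 fires, +4 burnt)
  fire out at step 6

3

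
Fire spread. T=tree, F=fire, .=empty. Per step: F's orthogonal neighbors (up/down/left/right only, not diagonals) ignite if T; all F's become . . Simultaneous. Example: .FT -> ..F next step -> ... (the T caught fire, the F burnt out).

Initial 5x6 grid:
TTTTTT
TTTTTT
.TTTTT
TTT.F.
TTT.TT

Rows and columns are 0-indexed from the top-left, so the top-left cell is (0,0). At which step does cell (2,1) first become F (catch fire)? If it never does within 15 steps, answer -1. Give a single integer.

Step 1: cell (2,1)='T' (+2 fires, +1 burnt)
Step 2: cell (2,1)='T' (+4 fires, +2 burnt)
Step 3: cell (2,1)='T' (+4 fires, +4 burnt)
Step 4: cell (2,1)='F' (+5 fires, +4 burnt)
  -> target ignites at step 4
Step 5: cell (2,1)='.' (+4 fires, +5 burnt)
Step 6: cell (2,1)='.' (+4 fires, +4 burnt)
Step 7: cell (2,1)='.' (+2 fires, +4 burnt)
Step 8: cell (2,1)='.' (+0 fires, +2 burnt)
  fire out at step 8

4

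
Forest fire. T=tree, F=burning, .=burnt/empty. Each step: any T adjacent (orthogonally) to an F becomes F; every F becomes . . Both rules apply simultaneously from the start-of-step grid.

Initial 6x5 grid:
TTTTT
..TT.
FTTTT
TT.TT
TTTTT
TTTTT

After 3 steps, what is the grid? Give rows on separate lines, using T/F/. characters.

Step 1: 2 trees catch fire, 1 burn out
  TTTTT
  ..TT.
  .FTTT
  FT.TT
  TTTTT
  TTTTT
Step 2: 3 trees catch fire, 2 burn out
  TTTTT
  ..TT.
  ..FTT
  .F.TT
  FTTTT
  TTTTT
Step 3: 4 trees catch fire, 3 burn out
  TTTTT
  ..FT.
  ...FT
  ...TT
  .FTTT
  FTTTT

TTTTT
..FT.
...FT
...TT
.FTTT
FTTTT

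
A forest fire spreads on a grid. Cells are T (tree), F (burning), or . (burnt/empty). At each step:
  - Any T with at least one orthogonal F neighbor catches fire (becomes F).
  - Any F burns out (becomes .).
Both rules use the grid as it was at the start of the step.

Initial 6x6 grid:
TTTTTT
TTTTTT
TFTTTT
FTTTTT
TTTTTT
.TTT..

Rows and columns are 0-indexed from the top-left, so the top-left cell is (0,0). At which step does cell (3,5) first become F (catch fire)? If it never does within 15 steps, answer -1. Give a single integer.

Step 1: cell (3,5)='T' (+5 fires, +2 burnt)
Step 2: cell (3,5)='T' (+6 fires, +5 burnt)
Step 3: cell (3,5)='T' (+7 fires, +6 burnt)
Step 4: cell (3,5)='T' (+6 fires, +7 burnt)
Step 5: cell (3,5)='F' (+5 fires, +6 burnt)
  -> target ignites at step 5
Step 6: cell (3,5)='.' (+2 fires, +5 burnt)
Step 7: cell (3,5)='.' (+0 fires, +2 burnt)
  fire out at step 7

5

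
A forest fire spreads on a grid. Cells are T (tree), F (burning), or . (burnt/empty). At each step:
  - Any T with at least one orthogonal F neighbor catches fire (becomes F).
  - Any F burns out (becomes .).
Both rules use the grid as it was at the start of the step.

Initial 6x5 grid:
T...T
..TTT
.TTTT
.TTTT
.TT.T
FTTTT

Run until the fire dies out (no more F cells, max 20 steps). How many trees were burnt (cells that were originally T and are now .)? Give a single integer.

Step 1: +1 fires, +1 burnt (F count now 1)
Step 2: +2 fires, +1 burnt (F count now 2)
Step 3: +3 fires, +2 burnt (F count now 3)
Step 4: +3 fires, +3 burnt (F count now 3)
Step 5: +3 fires, +3 burnt (F count now 3)
Step 6: +3 fires, +3 burnt (F count now 3)
Step 7: +2 fires, +3 burnt (F count now 2)
Step 8: +1 fires, +2 burnt (F count now 1)
Step 9: +1 fires, +1 burnt (F count now 1)
Step 10: +0 fires, +1 burnt (F count now 0)
Fire out after step 10
Initially T: 20, now '.': 29
Total burnt (originally-T cells now '.'): 19

Answer: 19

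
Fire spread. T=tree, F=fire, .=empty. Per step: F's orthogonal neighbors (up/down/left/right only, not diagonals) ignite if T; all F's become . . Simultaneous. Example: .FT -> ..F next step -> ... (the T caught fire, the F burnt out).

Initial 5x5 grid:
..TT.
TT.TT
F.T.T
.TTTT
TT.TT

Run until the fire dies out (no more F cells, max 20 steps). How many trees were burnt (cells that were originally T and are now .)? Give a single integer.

Step 1: +1 fires, +1 burnt (F count now 1)
Step 2: +1 fires, +1 burnt (F count now 1)
Step 3: +0 fires, +1 burnt (F count now 0)
Fire out after step 3
Initially T: 16, now '.': 11
Total burnt (originally-T cells now '.'): 2

Answer: 2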